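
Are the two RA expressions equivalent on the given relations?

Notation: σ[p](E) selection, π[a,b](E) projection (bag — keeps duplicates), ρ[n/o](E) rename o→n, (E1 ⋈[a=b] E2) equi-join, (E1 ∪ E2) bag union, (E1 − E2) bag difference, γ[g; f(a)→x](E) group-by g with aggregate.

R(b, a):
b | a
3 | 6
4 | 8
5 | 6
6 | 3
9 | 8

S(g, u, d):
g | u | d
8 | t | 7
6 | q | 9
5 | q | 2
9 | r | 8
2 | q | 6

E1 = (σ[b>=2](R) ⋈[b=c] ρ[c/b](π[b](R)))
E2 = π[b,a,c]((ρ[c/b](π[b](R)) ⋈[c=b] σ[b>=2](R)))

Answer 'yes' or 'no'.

E1 subexpression sizes:
  R → 5
  σ[b>=2](R) → 5
  R → 5
  π[b](R) → 5
  ρ[c/b](π[b](R)) → 5
  (σ[b>=2](R) ⋈[b=c] ρ[c/b](π[b](R))) → 5
E2 subexpression sizes:
  R → 5
  π[b](R) → 5
  ρ[c/b](π[b](R)) → 5
  R → 5
  σ[b>=2](R) → 5
  (ρ[c/b](π[b](R)) ⋈[c=b] σ[b>=2](R)) → 5
  π[b,a,c]((ρ[c/b](π[b](R)) ⋈[c=b] σ[b>=2](R))) → 5

E1 and E2 produce the same multiset:
b | a | c
3 | 6 | 3
4 | 8 | 4
5 | 6 | 5
6 | 3 | 6
9 | 8 | 9

yes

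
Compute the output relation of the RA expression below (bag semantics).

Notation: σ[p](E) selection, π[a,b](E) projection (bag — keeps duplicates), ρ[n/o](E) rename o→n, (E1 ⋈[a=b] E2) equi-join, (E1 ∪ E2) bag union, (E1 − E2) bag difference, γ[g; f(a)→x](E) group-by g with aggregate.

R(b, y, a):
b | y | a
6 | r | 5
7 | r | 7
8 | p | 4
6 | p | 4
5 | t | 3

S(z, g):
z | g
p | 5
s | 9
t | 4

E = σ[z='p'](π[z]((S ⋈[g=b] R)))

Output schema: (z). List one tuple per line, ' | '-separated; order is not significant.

Subexpression sizes:
  S → 3
  R → 5
  (S ⋈[g=b] R) → 1
  π[z]((S ⋈[g=b] R)) → 1
  σ[z='p'](π[z]((S ⋈[g=b] R))) → 1

== RESULT ==
z
p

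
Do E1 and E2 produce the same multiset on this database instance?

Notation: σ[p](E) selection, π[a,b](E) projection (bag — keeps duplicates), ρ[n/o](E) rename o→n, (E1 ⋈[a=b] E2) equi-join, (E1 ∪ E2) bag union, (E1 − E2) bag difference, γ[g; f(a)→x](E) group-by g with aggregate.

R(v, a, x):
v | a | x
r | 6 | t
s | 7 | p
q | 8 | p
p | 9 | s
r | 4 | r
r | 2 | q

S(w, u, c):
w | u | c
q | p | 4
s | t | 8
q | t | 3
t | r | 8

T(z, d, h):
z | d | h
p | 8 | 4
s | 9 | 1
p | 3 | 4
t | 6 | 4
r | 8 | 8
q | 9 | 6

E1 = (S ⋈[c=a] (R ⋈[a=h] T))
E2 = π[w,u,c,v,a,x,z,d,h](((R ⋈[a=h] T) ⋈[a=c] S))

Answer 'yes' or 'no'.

E1 stepwise |·|:
  S → 4
  R → 6
  T → 6
  (R ⋈[a=h] T) → 5
  (S ⋈[c=a] (R ⋈[a=h] T)) → 5
E2 stepwise |·|:
  R → 6
  T → 6
  (R ⋈[a=h] T) → 5
  S → 4
  ((R ⋈[a=h] T) ⋈[a=c] S) → 5
  π[w,u,c,v,a,x,z,d,h](((R ⋈[a=h] T) ⋈[a=c] S)) → 5

E1 and E2 produce the same multiset:
w | u | c | v | a | x | z | d | h
q | p | 4 | r | 4 | r | p | 3 | 4
q | p | 4 | r | 4 | r | p | 8 | 4
q | p | 4 | r | 4 | r | t | 6 | 4
s | t | 8 | q | 8 | p | r | 8 | 8
t | r | 8 | q | 8 | p | r | 8 | 8

yes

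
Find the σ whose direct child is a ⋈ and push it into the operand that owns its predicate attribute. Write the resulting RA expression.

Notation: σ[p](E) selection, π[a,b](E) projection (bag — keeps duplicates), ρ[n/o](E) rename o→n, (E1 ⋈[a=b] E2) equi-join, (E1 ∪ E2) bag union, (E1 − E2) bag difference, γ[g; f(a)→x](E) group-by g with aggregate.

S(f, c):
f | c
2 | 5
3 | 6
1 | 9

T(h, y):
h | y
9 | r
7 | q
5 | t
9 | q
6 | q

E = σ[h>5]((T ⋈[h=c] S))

σ filters on h, owned by the left side.
E' = (σ[h>5](T) ⋈[h=c] S)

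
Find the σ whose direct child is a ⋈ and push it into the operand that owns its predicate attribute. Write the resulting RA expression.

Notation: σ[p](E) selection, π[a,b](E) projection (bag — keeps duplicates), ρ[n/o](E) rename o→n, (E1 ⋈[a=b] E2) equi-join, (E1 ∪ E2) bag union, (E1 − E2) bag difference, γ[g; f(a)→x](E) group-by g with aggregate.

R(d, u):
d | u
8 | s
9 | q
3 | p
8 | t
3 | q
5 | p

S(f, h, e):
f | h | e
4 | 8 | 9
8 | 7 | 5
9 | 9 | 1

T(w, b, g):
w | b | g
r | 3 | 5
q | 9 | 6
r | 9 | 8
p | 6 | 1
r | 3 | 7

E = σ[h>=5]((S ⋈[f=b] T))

σ filters on h, owned by the left side.
E' = (σ[h>=5](S) ⋈[f=b] T)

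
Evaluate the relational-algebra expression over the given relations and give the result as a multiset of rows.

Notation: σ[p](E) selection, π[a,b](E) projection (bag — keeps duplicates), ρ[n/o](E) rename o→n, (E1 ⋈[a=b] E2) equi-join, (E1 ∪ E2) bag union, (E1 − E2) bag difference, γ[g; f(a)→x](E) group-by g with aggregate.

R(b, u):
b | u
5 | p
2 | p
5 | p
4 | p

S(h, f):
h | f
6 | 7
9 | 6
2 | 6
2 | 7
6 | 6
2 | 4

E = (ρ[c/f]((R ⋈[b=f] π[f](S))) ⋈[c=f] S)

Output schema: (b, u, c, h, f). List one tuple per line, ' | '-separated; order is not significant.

Row counts bottom-up:
  R → 4
  S → 6
  π[f](S) → 6
  (R ⋈[b=f] π[f](S)) → 1
  ρ[c/f]((R ⋈[b=f] π[f](S))) → 1
  S → 6
  (ρ[c/f]((R ⋈[b=f] π[f](S))) ⋈[c=f] S) → 1

== RESULT ==
b | u | c | h | f
4 | p | 4 | 2 | 4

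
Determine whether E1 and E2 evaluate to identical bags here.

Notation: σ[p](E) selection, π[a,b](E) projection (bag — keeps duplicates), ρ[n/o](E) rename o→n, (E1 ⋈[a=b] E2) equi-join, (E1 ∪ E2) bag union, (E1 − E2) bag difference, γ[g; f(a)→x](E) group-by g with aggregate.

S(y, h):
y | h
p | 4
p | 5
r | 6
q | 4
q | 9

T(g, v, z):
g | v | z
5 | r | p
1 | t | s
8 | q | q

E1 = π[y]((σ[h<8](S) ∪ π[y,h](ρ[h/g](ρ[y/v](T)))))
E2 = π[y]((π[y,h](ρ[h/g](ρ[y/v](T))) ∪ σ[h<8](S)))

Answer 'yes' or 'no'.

E1 subexpression sizes:
  S → 5
  σ[h<8](S) → 4
  T → 3
  ρ[y/v](T) → 3
  ρ[h/g](ρ[y/v](T)) → 3
  π[y,h](ρ[h/g](ρ[y/v](T))) → 3
  (σ[h<8](S) ∪ π[y,h](ρ[h/g](ρ[y/v](T)))) → 7
  π[y]((σ[h<8](S) ∪ π[y,h](ρ[h/g](ρ[y/v](T))))) → 7
E2 subexpression sizes:
  T → 3
  ρ[y/v](T) → 3
  ρ[h/g](ρ[y/v](T)) → 3
  π[y,h](ρ[h/g](ρ[y/v](T))) → 3
  S → 5
  σ[h<8](S) → 4
  (π[y,h](ρ[h/g](ρ[y/v](T))) ∪ σ[h<8](S)) → 7
  π[y]((π[y,h](ρ[h/g](ρ[y/v](T))) ∪ σ[h<8](S))) → 7

E1 and E2 produce the same multiset:
y
p
p
q
q
r
r
t

yes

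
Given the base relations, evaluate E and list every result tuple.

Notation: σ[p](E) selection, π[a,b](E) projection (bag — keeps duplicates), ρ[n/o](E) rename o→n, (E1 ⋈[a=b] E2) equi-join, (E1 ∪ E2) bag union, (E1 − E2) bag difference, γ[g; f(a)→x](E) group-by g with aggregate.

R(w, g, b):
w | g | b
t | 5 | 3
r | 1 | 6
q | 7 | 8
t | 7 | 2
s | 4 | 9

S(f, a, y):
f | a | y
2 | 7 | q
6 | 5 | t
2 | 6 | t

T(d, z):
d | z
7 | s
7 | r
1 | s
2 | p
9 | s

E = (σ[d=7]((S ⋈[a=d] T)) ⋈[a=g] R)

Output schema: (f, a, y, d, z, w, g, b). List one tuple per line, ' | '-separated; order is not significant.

Subexpression sizes:
  S → 3
  T → 5
  (S ⋈[a=d] T) → 2
  σ[d=7]((S ⋈[a=d] T)) → 2
  R → 5
  (σ[d=7]((S ⋈[a=d] T)) ⋈[a=g] R) → 4

== RESULT ==
f | a | y | d | z | w | g | b
2 | 7 | q | 7 | r | q | 7 | 8
2 | 7 | q | 7 | r | t | 7 | 2
2 | 7 | q | 7 | s | q | 7 | 8
2 | 7 | q | 7 | s | t | 7 | 2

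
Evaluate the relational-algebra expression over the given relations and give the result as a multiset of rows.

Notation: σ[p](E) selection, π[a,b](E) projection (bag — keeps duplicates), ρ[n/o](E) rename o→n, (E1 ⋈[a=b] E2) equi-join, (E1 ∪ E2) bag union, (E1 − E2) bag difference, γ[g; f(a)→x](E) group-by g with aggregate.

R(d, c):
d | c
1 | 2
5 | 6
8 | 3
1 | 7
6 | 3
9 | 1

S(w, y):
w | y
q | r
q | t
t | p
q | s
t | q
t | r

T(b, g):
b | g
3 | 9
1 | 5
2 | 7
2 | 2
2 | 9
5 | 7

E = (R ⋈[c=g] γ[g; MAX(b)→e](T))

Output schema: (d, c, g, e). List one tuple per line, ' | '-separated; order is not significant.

Subexpression sizes:
  R → 6
  T → 6
  γ[g; MAX(b)→e](T) → 4
  (R ⋈[c=g] γ[g; MAX(b)→e](T)) → 2

== RESULT ==
d | c | g | e
1 | 2 | 2 | 2
1 | 7 | 7 | 5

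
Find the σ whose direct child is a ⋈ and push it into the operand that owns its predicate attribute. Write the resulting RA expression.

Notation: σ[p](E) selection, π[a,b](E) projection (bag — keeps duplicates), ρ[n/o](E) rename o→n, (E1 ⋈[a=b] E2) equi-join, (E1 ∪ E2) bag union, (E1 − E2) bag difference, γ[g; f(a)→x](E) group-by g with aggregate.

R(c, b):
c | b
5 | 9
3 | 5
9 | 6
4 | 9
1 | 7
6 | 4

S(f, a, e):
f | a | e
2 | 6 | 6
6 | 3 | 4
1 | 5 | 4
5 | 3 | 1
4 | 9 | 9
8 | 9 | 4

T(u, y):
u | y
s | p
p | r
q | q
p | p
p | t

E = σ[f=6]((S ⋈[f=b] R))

σ filters on f, owned by the left side.
E' = (σ[f=6](S) ⋈[f=b] R)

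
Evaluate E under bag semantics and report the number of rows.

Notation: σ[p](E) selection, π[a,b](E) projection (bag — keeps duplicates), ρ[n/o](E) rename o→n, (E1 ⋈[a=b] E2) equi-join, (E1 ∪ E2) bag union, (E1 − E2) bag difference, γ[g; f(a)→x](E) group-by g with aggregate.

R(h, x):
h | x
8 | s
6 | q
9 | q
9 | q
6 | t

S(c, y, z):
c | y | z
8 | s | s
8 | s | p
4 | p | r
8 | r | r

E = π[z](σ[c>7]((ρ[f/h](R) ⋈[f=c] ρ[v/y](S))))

Per-node cardinality:
  R → 5
  ρ[f/h](R) → 5
  S → 4
  ρ[v/y](S) → 4
  (ρ[f/h](R) ⋈[f=c] ρ[v/y](S)) → 3
  σ[c>7]((ρ[f/h](R) ⋈[f=c] ρ[v/y](S))) → 3
  π[z](σ[c>7]((ρ[f/h](R) ⋈[f=c] ρ[v/y](S)))) → 3

|E| = 3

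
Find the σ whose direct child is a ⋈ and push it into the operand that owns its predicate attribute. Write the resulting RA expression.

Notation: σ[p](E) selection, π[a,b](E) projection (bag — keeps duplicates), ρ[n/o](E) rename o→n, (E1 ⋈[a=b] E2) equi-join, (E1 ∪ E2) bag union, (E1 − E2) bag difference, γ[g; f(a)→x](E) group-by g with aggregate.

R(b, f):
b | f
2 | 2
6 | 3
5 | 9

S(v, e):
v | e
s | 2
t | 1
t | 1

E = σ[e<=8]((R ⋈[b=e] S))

σ filters on e, owned by the right side.
E' = (R ⋈[b=e] σ[e<=8](S))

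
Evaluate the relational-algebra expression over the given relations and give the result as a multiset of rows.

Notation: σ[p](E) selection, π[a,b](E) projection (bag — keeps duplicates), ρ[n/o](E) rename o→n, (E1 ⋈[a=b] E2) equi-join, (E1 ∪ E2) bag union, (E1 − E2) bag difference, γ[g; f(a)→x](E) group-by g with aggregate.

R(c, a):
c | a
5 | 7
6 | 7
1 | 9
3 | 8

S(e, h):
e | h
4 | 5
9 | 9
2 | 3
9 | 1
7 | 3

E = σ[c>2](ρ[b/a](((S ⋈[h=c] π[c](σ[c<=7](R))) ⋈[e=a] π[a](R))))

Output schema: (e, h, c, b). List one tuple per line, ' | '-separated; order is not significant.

Per-node cardinality:
  S → 5
  R → 4
  σ[c<=7](R) → 4
  π[c](σ[c<=7](R)) → 4
  (S ⋈[h=c] π[c](σ[c<=7](R))) → 4
  R → 4
  π[a](R) → 4
  ((S ⋈[h=c] π[c](σ[c<=7](R))) ⋈[e=a] π[a](R)) → 3
  ρ[b/a](((S ⋈[h=c] π[c](σ[c<=7](R))) ⋈[e=a] π[a](R))) → 3
  σ[c>2](ρ[b/a](((S ⋈[h=c] π[c](σ[c<=7](R))) ⋈[e=a] π[a](R)))) → 2

== RESULT ==
e | h | c | b
7 | 3 | 3 | 7
7 | 3 | 3 | 7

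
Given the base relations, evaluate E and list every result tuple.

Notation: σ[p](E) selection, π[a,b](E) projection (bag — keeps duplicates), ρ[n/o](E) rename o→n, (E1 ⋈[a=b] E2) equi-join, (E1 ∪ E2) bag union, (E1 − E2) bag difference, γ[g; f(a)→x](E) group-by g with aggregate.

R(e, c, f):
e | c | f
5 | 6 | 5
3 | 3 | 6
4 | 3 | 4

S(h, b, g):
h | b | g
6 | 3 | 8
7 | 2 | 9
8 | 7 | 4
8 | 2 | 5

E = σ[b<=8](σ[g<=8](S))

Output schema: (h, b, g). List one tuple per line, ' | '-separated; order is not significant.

Subexpression sizes:
  S → 4
  σ[g<=8](S) → 3
  σ[b<=8](σ[g<=8](S)) → 3

== RESULT ==
h | b | g
6 | 3 | 8
8 | 2 | 5
8 | 7 | 4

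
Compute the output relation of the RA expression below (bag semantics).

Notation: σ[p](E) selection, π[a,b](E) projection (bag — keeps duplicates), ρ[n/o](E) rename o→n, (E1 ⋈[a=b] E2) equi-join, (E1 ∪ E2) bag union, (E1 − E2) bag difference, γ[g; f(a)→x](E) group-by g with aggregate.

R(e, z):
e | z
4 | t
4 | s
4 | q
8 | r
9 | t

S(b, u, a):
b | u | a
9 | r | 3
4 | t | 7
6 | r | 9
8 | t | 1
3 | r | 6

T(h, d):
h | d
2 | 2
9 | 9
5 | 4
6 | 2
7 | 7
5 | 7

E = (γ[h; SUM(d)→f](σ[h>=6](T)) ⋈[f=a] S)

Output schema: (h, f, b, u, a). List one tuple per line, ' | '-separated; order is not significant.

Stepwise |·|:
  T → 6
  σ[h>=6](T) → 3
  γ[h; SUM(d)→f](σ[h>=6](T)) → 3
  S → 5
  (γ[h; SUM(d)→f](σ[h>=6](T)) ⋈[f=a] S) → 2

== RESULT ==
h | f | b | u | a
7 | 7 | 4 | t | 7
9 | 9 | 6 | r | 9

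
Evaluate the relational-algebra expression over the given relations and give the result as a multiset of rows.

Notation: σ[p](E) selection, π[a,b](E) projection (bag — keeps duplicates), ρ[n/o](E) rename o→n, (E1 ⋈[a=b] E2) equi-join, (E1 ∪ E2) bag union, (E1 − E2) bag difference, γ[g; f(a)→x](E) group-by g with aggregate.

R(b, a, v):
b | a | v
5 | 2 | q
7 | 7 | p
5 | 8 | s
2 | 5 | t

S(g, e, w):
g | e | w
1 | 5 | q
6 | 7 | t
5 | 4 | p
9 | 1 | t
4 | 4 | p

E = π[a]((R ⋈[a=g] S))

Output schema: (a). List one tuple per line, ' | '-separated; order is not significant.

Subexpression sizes:
  R → 4
  S → 5
  (R ⋈[a=g] S) → 1
  π[a]((R ⋈[a=g] S)) → 1

== RESULT ==
a
5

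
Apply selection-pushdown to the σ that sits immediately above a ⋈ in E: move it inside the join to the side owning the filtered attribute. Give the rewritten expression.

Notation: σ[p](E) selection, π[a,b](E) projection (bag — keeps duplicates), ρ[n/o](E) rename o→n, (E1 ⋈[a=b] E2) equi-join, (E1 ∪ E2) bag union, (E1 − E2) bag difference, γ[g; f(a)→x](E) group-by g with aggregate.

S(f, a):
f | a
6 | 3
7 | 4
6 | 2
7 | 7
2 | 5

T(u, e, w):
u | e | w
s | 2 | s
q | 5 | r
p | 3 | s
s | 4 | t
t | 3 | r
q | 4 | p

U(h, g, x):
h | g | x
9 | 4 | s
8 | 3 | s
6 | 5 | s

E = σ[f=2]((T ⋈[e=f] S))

σ filters on f, owned by the right side.
E' = (T ⋈[e=f] σ[f=2](S))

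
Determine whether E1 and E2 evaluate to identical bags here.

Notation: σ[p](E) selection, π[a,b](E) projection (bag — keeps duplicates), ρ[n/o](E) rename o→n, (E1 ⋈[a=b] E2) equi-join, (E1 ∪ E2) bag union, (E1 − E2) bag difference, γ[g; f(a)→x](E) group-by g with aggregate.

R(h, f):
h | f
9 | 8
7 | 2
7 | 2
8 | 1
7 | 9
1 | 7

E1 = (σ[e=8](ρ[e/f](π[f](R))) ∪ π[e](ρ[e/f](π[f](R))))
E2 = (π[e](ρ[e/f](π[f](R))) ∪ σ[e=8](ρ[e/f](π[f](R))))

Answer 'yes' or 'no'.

E1 stepwise |·|:
  R → 6
  π[f](R) → 6
  ρ[e/f](π[f](R)) → 6
  σ[e=8](ρ[e/f](π[f](R))) → 1
  R → 6
  π[f](R) → 6
  ρ[e/f](π[f](R)) → 6
  π[e](ρ[e/f](π[f](R))) → 6
  (σ[e=8](ρ[e/f](π[f](R))) ∪ π[e](ρ[e/f](π[f](R)))) → 7
E2 stepwise |·|:
  R → 6
  π[f](R) → 6
  ρ[e/f](π[f](R)) → 6
  π[e](ρ[e/f](π[f](R))) → 6
  R → 6
  π[f](R) → 6
  ρ[e/f](π[f](R)) → 6
  σ[e=8](ρ[e/f](π[f](R))) → 1
  (π[e](ρ[e/f](π[f](R))) ∪ σ[e=8](ρ[e/f](π[f](R)))) → 7

E1 and E2 produce the same multiset:
e
1
2
2
7
8
8
9

yes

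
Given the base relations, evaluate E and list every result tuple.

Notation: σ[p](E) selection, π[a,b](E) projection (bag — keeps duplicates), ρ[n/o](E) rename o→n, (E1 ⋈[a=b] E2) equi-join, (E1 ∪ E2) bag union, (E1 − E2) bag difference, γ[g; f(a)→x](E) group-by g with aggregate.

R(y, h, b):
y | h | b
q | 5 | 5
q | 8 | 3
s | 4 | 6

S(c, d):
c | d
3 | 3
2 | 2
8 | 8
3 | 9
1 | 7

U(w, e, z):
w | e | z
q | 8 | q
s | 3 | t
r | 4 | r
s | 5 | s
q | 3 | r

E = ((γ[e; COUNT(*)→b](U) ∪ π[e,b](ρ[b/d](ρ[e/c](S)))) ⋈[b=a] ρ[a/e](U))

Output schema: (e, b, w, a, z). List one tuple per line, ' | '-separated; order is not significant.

Subexpression sizes:
  U → 5
  γ[e; COUNT(*)→b](U) → 4
  S → 5
  ρ[e/c](S) → 5
  ρ[b/d](ρ[e/c](S)) → 5
  π[e,b](ρ[b/d](ρ[e/c](S))) → 5
  (γ[e; COUNT(*)→b](U) ∪ π[e,b](ρ[b/d](ρ[e/c](S)))) → 9
  U → 5
  ρ[a/e](U) → 5
  ((γ[e; COUNT(*)→b](U) ∪ π[e,b](ρ[b/d](ρ[e/c](S)))) ⋈[b=a] ρ[a/e](U)) → 3

== RESULT ==
e | b | w | a | z
3 | 3 | q | 3 | r
3 | 3 | s | 3 | t
8 | 8 | q | 8 | q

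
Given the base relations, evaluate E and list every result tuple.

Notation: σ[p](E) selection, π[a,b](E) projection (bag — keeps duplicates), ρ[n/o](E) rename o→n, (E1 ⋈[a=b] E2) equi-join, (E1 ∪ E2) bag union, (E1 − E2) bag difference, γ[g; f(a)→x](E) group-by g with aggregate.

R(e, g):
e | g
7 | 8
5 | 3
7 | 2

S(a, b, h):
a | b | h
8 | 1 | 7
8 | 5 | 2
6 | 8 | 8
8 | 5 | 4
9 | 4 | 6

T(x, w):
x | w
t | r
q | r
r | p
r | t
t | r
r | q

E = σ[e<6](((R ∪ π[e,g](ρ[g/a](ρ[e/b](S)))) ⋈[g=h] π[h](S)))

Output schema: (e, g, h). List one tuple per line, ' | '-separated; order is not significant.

Stepwise |·|:
  R → 3
  S → 5
  ρ[e/b](S) → 5
  ρ[g/a](ρ[e/b](S)) → 5
  π[e,g](ρ[g/a](ρ[e/b](S))) → 5
  (R ∪ π[e,g](ρ[g/a](ρ[e/b](S)))) → 8
  S → 5
  π[h](S) → 5
  ((R ∪ π[e,g](ρ[g/a](ρ[e/b](S)))) ⋈[g=h] π[h](S)) → 6
  σ[e<6](((R ∪ π[e,g](ρ[g/a](ρ[e/b](S)))) ⋈[g=h] π[h](S))) → 3

== RESULT ==
e | g | h
1 | 8 | 8
5 | 8 | 8
5 | 8 | 8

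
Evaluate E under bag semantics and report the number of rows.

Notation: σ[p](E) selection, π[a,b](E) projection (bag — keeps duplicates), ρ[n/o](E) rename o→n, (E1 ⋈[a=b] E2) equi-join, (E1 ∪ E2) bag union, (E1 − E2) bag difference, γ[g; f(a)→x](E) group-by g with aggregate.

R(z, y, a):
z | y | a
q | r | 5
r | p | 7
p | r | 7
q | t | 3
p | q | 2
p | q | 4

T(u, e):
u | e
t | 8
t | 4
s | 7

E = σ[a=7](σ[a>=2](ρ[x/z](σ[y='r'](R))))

Subexpression sizes:
  R → 6
  σ[y='r'](R) → 2
  ρ[x/z](σ[y='r'](R)) → 2
  σ[a>=2](ρ[x/z](σ[y='r'](R))) → 2
  σ[a=7](σ[a>=2](ρ[x/z](σ[y='r'](R)))) → 1

|E| = 1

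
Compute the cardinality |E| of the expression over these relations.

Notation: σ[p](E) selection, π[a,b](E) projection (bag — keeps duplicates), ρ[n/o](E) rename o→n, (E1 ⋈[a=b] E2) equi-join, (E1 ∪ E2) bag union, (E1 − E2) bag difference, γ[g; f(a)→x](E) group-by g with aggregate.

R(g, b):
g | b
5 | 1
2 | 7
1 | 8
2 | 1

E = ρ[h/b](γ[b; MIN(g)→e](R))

Stepwise |·|:
  R → 4
  γ[b; MIN(g)→e](R) → 3
  ρ[h/b](γ[b; MIN(g)→e](R)) → 3

|E| = 3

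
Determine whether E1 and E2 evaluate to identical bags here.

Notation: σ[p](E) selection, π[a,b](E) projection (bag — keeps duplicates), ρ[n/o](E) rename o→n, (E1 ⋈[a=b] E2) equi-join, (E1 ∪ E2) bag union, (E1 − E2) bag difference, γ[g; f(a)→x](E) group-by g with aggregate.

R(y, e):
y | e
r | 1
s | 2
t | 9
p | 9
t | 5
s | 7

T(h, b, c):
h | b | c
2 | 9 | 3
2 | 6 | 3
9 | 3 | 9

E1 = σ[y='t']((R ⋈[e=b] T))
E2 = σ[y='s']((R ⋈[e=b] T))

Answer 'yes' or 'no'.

E1 per-node cardinality:
  R → 6
  T → 3
  (R ⋈[e=b] T) → 2
  σ[y='t']((R ⋈[e=b] T)) → 1
E2 per-node cardinality:
  R → 6
  T → 3
  (R ⋈[e=b] T) → 2
  σ[y='s']((R ⋈[e=b] T)) → 0

E1 result:
y | e | h | b | c
t | 9 | 2 | 9 | 3
E2 result:
y | e | h | b | c
(0 rows)
Witness: ('t', 9, 2, 9, 3) appears 1× in E1 but 0× in E2.

no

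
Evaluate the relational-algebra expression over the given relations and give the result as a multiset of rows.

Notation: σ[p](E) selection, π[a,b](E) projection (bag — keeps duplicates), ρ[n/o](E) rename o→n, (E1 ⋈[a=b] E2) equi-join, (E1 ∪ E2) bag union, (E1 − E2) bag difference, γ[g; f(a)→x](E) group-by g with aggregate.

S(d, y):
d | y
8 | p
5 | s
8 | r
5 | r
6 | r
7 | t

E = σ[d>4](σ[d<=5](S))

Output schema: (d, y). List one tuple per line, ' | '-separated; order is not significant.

Stepwise |·|:
  S → 6
  σ[d<=5](S) → 2
  σ[d>4](σ[d<=5](S)) → 2

== RESULT ==
d | y
5 | r
5 | s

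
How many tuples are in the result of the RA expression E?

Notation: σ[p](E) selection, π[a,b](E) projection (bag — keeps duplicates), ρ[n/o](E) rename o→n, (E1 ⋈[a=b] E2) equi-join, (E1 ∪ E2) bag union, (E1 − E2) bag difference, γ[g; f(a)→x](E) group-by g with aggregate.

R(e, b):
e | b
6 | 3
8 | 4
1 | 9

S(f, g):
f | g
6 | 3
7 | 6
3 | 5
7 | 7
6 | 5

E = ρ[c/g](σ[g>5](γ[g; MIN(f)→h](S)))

Per-node cardinality:
  S → 5
  γ[g; MIN(f)→h](S) → 4
  σ[g>5](γ[g; MIN(f)→h](S)) → 2
  ρ[c/g](σ[g>5](γ[g; MIN(f)→h](S))) → 2

|E| = 2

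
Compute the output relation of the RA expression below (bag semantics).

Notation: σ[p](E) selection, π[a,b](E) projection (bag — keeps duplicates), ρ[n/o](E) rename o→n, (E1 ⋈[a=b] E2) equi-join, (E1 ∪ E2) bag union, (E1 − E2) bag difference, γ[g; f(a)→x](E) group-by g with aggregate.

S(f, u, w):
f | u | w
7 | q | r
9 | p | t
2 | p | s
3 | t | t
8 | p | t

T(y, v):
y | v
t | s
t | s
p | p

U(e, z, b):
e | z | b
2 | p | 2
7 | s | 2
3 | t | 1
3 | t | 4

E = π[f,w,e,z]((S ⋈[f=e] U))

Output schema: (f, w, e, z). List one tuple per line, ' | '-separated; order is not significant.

Stepwise |·|:
  S → 5
  U → 4
  (S ⋈[f=e] U) → 4
  π[f,w,e,z]((S ⋈[f=e] U)) → 4

== RESULT ==
f | w | e | z
2 | s | 2 | p
3 | t | 3 | t
3 | t | 3 | t
7 | r | 7 | s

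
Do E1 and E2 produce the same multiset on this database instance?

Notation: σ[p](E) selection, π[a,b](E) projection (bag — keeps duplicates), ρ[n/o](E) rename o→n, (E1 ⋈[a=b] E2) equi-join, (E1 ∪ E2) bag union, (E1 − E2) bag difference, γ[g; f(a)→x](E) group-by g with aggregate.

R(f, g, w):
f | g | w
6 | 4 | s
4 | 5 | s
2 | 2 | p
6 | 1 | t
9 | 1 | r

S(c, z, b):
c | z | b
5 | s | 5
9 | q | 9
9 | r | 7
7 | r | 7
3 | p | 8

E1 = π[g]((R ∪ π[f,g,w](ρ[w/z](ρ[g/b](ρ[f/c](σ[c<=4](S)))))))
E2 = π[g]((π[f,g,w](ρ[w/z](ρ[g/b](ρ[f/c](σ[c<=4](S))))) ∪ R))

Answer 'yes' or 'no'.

E1 subexpression sizes:
  R → 5
  S → 5
  σ[c<=4](S) → 1
  ρ[f/c](σ[c<=4](S)) → 1
  ρ[g/b](ρ[f/c](σ[c<=4](S))) → 1
  ρ[w/z](ρ[g/b](ρ[f/c](σ[c<=4](S)))) → 1
  π[f,g,w](ρ[w/z](ρ[g/b](ρ[f/c](σ[c<=4](S))))) → 1
  (R ∪ π[f,g,w](ρ[w/z](ρ[g/b](ρ[f/c](σ[c<=4](S)))))) → 6
  π[g]((R ∪ π[f,g,w](ρ[w/z](ρ[g/b](ρ[f/c](σ[c<=4](S))))))) → 6
E2 subexpression sizes:
  S → 5
  σ[c<=4](S) → 1
  ρ[f/c](σ[c<=4](S)) → 1
  ρ[g/b](ρ[f/c](σ[c<=4](S))) → 1
  ρ[w/z](ρ[g/b](ρ[f/c](σ[c<=4](S)))) → 1
  π[f,g,w](ρ[w/z](ρ[g/b](ρ[f/c](σ[c<=4](S))))) → 1
  R → 5
  (π[f,g,w](ρ[w/z](ρ[g/b](ρ[f/c](σ[c<=4](S))))) ∪ R) → 6
  π[g]((π[f,g,w](ρ[w/z](ρ[g/b](ρ[f/c](σ[c<=4](S))))) ∪ R)) → 6

E1 and E2 produce the same multiset:
g
1
1
2
4
5
8

yes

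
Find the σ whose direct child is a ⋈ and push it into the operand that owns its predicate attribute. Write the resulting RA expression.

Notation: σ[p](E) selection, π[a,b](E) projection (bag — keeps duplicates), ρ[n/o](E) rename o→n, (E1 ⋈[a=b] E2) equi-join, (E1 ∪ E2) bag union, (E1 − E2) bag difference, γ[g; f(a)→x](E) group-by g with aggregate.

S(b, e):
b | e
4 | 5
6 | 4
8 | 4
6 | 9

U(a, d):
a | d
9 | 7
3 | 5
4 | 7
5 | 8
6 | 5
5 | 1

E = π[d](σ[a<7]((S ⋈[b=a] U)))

σ filters on a, owned by the right side.
E' = π[d]((S ⋈[b=a] σ[a<7](U)))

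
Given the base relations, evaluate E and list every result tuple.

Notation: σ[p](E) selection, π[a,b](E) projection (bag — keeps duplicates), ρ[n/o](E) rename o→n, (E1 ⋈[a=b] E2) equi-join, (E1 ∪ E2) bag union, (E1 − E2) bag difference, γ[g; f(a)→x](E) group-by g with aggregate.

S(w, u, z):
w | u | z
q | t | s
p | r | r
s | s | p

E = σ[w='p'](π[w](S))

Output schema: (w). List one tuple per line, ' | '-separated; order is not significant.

Stepwise |·|:
  S → 3
  π[w](S) → 3
  σ[w='p'](π[w](S)) → 1

== RESULT ==
w
p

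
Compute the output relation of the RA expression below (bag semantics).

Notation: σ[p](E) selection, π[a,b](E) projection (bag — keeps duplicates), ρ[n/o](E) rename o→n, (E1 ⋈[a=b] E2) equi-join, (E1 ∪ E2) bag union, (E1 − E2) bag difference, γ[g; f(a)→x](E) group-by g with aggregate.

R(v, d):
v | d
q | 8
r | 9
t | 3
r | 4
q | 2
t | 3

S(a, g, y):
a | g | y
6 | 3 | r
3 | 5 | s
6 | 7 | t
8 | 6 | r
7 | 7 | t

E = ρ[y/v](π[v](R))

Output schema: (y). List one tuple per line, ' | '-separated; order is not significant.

Row counts bottom-up:
  R → 6
  π[v](R) → 6
  ρ[y/v](π[v](R)) → 6

== RESULT ==
y
q
q
r
r
t
t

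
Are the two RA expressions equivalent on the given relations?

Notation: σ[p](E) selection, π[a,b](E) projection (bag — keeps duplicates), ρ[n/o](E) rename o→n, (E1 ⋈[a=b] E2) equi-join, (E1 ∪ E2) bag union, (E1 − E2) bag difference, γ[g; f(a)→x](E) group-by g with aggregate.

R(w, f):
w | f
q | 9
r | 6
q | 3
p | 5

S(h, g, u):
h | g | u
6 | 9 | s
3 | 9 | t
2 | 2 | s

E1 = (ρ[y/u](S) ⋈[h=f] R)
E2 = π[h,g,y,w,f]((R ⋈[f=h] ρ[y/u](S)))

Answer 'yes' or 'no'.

E1 subexpression sizes:
  S → 3
  ρ[y/u](S) → 3
  R → 4
  (ρ[y/u](S) ⋈[h=f] R) → 2
E2 subexpression sizes:
  R → 4
  S → 3
  ρ[y/u](S) → 3
  (R ⋈[f=h] ρ[y/u](S)) → 2
  π[h,g,y,w,f]((R ⋈[f=h] ρ[y/u](S))) → 2

E1 and E2 produce the same multiset:
h | g | y | w | f
3 | 9 | t | q | 3
6 | 9 | s | r | 6

yes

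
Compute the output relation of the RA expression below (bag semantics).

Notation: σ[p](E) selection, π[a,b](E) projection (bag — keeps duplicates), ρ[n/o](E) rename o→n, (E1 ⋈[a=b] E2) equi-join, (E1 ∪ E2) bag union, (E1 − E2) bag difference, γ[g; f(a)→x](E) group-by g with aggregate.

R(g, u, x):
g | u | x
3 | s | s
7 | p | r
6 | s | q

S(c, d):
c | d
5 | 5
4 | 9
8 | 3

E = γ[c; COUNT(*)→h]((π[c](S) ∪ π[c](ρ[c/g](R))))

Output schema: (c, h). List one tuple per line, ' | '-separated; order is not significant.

Row counts bottom-up:
  S → 3
  π[c](S) → 3
  R → 3
  ρ[c/g](R) → 3
  π[c](ρ[c/g](R)) → 3
  (π[c](S) ∪ π[c](ρ[c/g](R))) → 6
  γ[c; COUNT(*)→h]((π[c](S) ∪ π[c](ρ[c/g](R)))) → 6

== RESULT ==
c | h
3 | 1
4 | 1
5 | 1
6 | 1
7 | 1
8 | 1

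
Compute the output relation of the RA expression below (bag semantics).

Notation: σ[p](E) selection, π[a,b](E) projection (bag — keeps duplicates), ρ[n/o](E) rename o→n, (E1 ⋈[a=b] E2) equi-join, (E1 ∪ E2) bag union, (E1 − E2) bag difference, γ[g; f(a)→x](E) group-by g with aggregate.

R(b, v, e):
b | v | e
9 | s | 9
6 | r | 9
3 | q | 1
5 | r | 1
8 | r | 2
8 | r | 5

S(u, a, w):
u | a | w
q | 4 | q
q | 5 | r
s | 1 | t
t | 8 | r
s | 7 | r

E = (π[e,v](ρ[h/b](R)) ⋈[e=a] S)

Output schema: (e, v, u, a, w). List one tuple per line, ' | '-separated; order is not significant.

Per-node cardinality:
  R → 6
  ρ[h/b](R) → 6
  π[e,v](ρ[h/b](R)) → 6
  S → 5
  (π[e,v](ρ[h/b](R)) ⋈[e=a] S) → 3

== RESULT ==
e | v | u | a | w
1 | q | s | 1 | t
1 | r | s | 1 | t
5 | r | q | 5 | r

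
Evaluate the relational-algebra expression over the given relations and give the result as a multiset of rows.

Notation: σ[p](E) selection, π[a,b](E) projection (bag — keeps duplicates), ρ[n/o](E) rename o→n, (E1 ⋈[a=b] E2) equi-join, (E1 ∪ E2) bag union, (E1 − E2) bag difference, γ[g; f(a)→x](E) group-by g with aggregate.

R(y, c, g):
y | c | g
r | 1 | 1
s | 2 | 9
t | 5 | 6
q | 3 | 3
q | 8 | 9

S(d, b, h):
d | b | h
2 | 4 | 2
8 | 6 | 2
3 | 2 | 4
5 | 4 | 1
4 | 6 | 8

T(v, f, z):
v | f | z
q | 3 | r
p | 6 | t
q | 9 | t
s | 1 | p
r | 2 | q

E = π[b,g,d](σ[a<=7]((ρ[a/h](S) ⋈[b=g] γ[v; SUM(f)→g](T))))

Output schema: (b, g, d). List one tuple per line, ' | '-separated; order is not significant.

Per-node cardinality:
  S → 5
  ρ[a/h](S) → 5
  T → 5
  γ[v; SUM(f)→g](T) → 4
  (ρ[a/h](S) ⋈[b=g] γ[v; SUM(f)→g](T)) → 3
  σ[a<=7]((ρ[a/h](S) ⋈[b=g] γ[v; SUM(f)→g](T))) → 2
  π[b,g,d](σ[a<=7]((ρ[a/h](S) ⋈[b=g] γ[v; SUM(f)→g](T)))) → 2

== RESULT ==
b | g | d
2 | 2 | 3
6 | 6 | 8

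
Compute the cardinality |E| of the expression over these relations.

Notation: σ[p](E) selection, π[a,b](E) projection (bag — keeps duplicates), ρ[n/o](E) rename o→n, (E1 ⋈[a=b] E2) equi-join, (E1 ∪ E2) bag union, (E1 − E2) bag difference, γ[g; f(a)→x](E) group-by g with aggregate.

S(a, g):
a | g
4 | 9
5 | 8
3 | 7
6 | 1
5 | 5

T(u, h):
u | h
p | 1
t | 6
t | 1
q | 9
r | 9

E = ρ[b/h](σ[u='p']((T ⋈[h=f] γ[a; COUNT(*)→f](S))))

Stepwise |·|:
  T → 5
  S → 5
  γ[a; COUNT(*)→f](S) → 4
  (T ⋈[h=f] γ[a; COUNT(*)→f](S)) → 6
  σ[u='p']((T ⋈[h=f] γ[a; COUNT(*)→f](S))) → 3
  ρ[b/h](σ[u='p']((T ⋈[h=f] γ[a; COUNT(*)→f](S)))) → 3

|E| = 3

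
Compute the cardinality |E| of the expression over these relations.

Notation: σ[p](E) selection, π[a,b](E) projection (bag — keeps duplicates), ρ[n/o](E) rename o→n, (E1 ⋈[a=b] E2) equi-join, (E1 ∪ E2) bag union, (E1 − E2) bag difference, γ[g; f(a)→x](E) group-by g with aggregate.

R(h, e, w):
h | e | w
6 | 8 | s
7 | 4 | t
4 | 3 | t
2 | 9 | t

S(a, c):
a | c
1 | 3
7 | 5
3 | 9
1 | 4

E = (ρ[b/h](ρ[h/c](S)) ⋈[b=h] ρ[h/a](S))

Row counts bottom-up:
  S → 4
  ρ[h/c](S) → 4
  ρ[b/h](ρ[h/c](S)) → 4
  S → 4
  ρ[h/a](S) → 4
  (ρ[b/h](ρ[h/c](S)) ⋈[b=h] ρ[h/a](S)) → 1

|E| = 1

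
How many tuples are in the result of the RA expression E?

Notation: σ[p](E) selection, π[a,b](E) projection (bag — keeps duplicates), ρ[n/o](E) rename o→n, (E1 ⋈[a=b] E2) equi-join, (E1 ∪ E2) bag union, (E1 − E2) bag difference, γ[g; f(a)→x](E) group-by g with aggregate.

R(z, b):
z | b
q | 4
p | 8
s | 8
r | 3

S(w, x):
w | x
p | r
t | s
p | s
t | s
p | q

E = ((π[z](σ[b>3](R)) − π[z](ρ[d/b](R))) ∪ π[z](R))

Per-node cardinality:
  R → 4
  σ[b>3](R) → 3
  π[z](σ[b>3](R)) → 3
  R → 4
  ρ[d/b](R) → 4
  π[z](ρ[d/b](R)) → 4
  (π[z](σ[b>3](R)) − π[z](ρ[d/b](R))) → 0
  R → 4
  π[z](R) → 4
  ((π[z](σ[b>3](R)) − π[z](ρ[d/b](R))) ∪ π[z](R)) → 4

|E| = 4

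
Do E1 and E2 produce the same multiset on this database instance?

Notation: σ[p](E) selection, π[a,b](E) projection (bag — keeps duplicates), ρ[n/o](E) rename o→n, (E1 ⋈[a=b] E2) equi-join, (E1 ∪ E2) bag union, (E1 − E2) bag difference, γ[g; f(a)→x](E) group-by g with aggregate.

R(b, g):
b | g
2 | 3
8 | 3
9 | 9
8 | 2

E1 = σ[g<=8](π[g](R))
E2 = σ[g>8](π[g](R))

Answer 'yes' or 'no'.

E1 per-node cardinality:
  R → 4
  π[g](R) → 4
  σ[g<=8](π[g](R)) → 3
E2 per-node cardinality:
  R → 4
  π[g](R) → 4
  σ[g>8](π[g](R)) → 1

E1 result:
g
2
3
3
E2 result:
g
9
Witness: (2,) appears 1× in E1 but 0× in E2.

no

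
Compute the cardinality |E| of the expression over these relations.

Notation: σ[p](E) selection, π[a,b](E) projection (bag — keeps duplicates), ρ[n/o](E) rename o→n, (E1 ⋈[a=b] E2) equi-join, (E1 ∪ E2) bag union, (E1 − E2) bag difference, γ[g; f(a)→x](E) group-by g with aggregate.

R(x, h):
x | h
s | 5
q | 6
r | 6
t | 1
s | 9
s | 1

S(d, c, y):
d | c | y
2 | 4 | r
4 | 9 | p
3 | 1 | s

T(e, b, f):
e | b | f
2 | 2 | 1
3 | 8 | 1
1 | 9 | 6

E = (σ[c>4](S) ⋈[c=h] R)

Row counts bottom-up:
  S → 3
  σ[c>4](S) → 1
  R → 6
  (σ[c>4](S) ⋈[c=h] R) → 1

|E| = 1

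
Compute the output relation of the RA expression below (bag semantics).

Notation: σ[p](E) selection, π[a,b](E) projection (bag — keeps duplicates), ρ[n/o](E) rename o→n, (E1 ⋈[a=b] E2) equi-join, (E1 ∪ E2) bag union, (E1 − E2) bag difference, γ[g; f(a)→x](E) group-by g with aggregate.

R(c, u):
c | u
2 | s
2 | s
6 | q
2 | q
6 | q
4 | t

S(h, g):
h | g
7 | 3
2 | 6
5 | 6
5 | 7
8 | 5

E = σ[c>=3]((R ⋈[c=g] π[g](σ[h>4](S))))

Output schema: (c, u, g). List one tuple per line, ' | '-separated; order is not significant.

Stepwise |·|:
  R → 6
  S → 5
  σ[h>4](S) → 4
  π[g](σ[h>4](S)) → 4
  (R ⋈[c=g] π[g](σ[h>4](S))) → 2
  σ[c>=3]((R ⋈[c=g] π[g](σ[h>4](S)))) → 2

== RESULT ==
c | u | g
6 | q | 6
6 | q | 6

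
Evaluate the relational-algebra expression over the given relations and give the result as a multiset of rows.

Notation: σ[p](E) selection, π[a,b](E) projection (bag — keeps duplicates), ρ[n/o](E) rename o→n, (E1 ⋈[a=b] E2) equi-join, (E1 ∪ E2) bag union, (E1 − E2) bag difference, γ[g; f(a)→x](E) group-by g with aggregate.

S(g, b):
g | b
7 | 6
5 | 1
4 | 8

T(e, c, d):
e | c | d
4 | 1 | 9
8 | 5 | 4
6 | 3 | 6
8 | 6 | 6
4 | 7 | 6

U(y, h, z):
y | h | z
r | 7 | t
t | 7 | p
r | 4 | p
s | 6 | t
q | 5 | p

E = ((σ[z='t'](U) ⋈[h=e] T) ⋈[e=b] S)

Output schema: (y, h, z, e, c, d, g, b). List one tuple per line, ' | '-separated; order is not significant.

Row counts bottom-up:
  U → 5
  σ[z='t'](U) → 2
  T → 5
  (σ[z='t'](U) ⋈[h=e] T) → 1
  S → 3
  ((σ[z='t'](U) ⋈[h=e] T) ⋈[e=b] S) → 1

== RESULT ==
y | h | z | e | c | d | g | b
s | 6 | t | 6 | 3 | 6 | 7 | 6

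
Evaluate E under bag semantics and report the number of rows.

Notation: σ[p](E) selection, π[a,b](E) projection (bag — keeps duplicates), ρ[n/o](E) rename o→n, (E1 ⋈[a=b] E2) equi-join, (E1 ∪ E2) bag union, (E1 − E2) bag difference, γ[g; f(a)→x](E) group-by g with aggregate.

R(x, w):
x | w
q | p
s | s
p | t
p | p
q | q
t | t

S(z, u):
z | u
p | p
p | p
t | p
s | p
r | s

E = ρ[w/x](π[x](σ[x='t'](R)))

Row counts bottom-up:
  R → 6
  σ[x='t'](R) → 1
  π[x](σ[x='t'](R)) → 1
  ρ[w/x](π[x](σ[x='t'](R))) → 1

|E| = 1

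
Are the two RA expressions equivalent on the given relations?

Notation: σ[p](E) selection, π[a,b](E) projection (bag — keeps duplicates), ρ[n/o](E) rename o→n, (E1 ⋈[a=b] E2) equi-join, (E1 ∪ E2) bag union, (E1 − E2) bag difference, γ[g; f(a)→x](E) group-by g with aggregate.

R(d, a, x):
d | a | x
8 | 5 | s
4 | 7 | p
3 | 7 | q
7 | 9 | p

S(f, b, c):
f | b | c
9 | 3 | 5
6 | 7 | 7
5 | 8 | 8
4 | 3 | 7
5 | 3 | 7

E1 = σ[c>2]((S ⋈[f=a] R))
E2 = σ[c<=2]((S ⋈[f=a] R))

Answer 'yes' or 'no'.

E1 subexpression sizes:
  S → 5
  R → 4
  (S ⋈[f=a] R) → 3
  σ[c>2]((S ⋈[f=a] R)) → 3
E2 subexpression sizes:
  S → 5
  R → 4
  (S ⋈[f=a] R) → 3
  σ[c<=2]((S ⋈[f=a] R)) → 0

E1 result:
f | b | c | d | a | x
5 | 3 | 7 | 8 | 5 | s
5 | 8 | 8 | 8 | 5 | s
9 | 3 | 5 | 7 | 9 | p
E2 result:
f | b | c | d | a | x
(0 rows)
Witness: (9, 3, 5, 7, 9, 'p') appears 1× in E1 but 0× in E2.

no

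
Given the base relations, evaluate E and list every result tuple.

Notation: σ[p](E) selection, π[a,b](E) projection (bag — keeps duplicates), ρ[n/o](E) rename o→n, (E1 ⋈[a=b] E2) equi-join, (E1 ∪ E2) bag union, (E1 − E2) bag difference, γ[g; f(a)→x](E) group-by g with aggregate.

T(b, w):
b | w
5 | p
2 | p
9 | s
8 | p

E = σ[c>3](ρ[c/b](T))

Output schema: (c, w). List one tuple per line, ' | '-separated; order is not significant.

Row counts bottom-up:
  T → 4
  ρ[c/b](T) → 4
  σ[c>3](ρ[c/b](T)) → 3

== RESULT ==
c | w
5 | p
8 | p
9 | s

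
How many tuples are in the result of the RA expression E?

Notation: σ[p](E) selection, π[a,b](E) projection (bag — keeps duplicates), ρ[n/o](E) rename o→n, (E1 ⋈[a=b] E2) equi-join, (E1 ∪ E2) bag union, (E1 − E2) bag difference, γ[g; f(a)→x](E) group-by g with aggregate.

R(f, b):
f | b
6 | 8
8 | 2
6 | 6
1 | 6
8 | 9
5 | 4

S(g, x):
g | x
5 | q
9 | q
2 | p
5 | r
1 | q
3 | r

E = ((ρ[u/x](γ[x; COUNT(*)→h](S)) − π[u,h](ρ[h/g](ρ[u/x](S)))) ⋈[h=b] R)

Per-node cardinality:
  S → 6
  γ[x; COUNT(*)→h](S) → 3
  ρ[u/x](γ[x; COUNT(*)→h](S)) → 3
  S → 6
  ρ[u/x](S) → 6
  ρ[h/g](ρ[u/x](S)) → 6
  π[u,h](ρ[h/g](ρ[u/x](S))) → 6
  (ρ[u/x](γ[x; COUNT(*)→h](S)) − π[u,h](ρ[h/g](ρ[u/x](S)))) → 3
  R → 6
  ((ρ[u/x](γ[x; COUNT(*)→h](S)) − π[u,h](ρ[h/g](ρ[u/x](S)))) ⋈[h=b] R) → 1

|E| = 1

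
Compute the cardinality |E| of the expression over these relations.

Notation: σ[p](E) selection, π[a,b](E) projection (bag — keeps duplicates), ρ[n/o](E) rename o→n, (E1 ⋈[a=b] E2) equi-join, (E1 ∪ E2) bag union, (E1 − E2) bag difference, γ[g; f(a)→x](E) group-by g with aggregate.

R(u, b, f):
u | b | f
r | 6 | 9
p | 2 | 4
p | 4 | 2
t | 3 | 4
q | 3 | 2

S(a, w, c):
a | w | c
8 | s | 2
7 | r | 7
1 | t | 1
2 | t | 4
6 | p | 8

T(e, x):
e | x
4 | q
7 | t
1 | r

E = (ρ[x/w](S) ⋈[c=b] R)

Stepwise |·|:
  S → 5
  ρ[x/w](S) → 5
  R → 5
  (ρ[x/w](S) ⋈[c=b] R) → 2

|E| = 2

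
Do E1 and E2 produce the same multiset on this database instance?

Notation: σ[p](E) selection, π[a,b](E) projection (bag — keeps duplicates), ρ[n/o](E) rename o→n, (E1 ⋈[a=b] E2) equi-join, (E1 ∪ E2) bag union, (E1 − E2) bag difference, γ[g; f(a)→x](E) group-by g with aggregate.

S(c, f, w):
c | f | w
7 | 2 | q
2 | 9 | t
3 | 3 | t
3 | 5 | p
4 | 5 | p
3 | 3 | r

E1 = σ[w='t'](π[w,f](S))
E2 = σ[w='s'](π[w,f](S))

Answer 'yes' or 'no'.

E1 per-node cardinality:
  S → 6
  π[w,f](S) → 6
  σ[w='t'](π[w,f](S)) → 2
E2 per-node cardinality:
  S → 6
  π[w,f](S) → 6
  σ[w='s'](π[w,f](S)) → 0

E1 result:
w | f
t | 3
t | 9
E2 result:
w | f
(0 rows)
Witness: ('t', 3) appears 1× in E1 but 0× in E2.

no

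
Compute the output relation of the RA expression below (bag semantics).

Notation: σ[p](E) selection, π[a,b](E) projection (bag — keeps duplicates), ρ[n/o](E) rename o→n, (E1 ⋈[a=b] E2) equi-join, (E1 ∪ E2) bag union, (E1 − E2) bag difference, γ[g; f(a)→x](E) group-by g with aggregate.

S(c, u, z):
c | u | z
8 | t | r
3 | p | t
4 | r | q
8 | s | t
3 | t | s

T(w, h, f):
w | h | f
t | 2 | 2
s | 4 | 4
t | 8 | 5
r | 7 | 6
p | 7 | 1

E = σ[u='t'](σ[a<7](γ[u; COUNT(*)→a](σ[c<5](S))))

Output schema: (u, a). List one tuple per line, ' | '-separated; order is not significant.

Per-node cardinality:
  S → 5
  σ[c<5](S) → 3
  γ[u; COUNT(*)→a](σ[c<5](S)) → 3
  σ[a<7](γ[u; COUNT(*)→a](σ[c<5](S))) → 3
  σ[u='t'](σ[a<7](γ[u; COUNT(*)→a](σ[c<5](S)))) → 1

== RESULT ==
u | a
t | 1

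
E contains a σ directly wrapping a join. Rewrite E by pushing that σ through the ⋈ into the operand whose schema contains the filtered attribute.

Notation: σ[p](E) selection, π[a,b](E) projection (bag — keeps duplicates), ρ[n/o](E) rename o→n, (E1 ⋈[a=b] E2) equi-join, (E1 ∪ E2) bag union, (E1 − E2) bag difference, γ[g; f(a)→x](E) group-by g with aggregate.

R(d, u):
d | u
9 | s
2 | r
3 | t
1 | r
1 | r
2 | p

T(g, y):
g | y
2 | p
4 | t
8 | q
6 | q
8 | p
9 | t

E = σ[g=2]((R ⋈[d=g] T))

σ filters on g, owned by the right side.
E' = (R ⋈[d=g] σ[g=2](T))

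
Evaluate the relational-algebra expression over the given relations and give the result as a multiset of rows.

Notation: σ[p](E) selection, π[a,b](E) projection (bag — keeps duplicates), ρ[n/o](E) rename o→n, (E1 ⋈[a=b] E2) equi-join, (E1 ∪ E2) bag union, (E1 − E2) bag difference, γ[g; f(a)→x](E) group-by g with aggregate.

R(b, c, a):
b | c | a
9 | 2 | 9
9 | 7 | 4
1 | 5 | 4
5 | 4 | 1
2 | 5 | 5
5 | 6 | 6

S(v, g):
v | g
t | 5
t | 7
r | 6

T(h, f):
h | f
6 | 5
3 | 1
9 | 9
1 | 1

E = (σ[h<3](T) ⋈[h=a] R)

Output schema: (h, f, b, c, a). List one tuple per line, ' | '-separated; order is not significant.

Subexpression sizes:
  T → 4
  σ[h<3](T) → 1
  R → 6
  (σ[h<3](T) ⋈[h=a] R) → 1

== RESULT ==
h | f | b | c | a
1 | 1 | 5 | 4 | 1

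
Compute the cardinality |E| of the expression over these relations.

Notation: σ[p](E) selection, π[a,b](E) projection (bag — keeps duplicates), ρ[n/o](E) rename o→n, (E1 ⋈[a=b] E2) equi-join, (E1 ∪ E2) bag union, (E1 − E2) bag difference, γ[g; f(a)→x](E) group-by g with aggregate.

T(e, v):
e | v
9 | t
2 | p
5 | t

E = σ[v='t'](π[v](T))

Subexpression sizes:
  T → 3
  π[v](T) → 3
  σ[v='t'](π[v](T)) → 2

|E| = 2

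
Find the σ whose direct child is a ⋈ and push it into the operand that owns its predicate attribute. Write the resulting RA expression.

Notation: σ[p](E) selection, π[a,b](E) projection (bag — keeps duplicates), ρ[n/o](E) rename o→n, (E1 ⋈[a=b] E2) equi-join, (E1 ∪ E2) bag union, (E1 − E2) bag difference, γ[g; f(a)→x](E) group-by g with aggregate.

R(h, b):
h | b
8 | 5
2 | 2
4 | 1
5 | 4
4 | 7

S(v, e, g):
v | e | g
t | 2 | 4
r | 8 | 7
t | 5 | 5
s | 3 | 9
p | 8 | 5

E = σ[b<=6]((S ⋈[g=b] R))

σ filters on b, owned by the right side.
E' = (S ⋈[g=b] σ[b<=6](R))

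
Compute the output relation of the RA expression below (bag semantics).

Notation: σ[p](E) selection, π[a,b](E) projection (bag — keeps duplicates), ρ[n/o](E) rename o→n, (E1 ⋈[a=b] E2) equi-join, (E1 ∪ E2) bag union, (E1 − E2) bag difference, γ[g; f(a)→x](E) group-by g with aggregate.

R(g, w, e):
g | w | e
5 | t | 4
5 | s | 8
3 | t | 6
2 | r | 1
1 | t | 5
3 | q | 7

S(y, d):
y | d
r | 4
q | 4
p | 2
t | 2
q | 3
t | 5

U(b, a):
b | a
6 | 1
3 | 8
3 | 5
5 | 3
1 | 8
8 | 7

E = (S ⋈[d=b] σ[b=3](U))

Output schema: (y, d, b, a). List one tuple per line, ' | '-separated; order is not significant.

Per-node cardinality:
  S → 6
  U → 6
  σ[b=3](U) → 2
  (S ⋈[d=b] σ[b=3](U)) → 2

== RESULT ==
y | d | b | a
q | 3 | 3 | 5
q | 3 | 3 | 8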